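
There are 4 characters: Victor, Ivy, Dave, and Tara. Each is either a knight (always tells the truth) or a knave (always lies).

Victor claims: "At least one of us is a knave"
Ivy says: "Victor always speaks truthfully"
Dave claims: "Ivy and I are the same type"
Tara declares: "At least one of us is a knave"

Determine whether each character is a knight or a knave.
Victor is a knight.
Ivy is a knight.
Dave is a knave.
Tara is a knight.

Verification:
- Victor (knight) says "At least one of us is a knave" - this is TRUE because Dave is a knave.
- Ivy (knight) says "Victor always speaks truthfully" - this is TRUE because Victor is a knight.
- Dave (knave) says "Ivy and I are the same type" - this is FALSE (a lie) because Dave is a knave and Ivy is a knight.
- Tara (knight) says "At least one of us is a knave" - this is TRUE because Dave is a knave.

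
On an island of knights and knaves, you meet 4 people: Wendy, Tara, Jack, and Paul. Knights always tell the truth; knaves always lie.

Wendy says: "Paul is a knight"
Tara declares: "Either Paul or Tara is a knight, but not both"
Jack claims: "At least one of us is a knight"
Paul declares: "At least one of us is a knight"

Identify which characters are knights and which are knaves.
Wendy is a knave.
Tara is a knave.
Jack is a knave.
Paul is a knave.

Verification:
- Wendy (knave) says "Paul is a knight" - this is FALSE (a lie) because Paul is a knave.
- Tara (knave) says "Either Paul or Tara is a knight, but not both" - this is FALSE (a lie) because Paul is a knave and Tara is a knave.
- Jack (knave) says "At least one of us is a knight" - this is FALSE (a lie) because no one is a knight.
- Paul (knave) says "At least one of us is a knight" - this is FALSE (a lie) because no one is a knight.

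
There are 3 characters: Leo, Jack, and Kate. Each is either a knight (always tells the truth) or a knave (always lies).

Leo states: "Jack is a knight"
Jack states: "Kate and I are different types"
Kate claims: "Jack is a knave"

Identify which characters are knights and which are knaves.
Leo is a knight.
Jack is a knight.
Kate is a knave.

Verification:
- Leo (knight) says "Jack is a knight" - this is TRUE because Jack is a knight.
- Jack (knight) says "Kate and I are different types" - this is TRUE because Jack is a knight and Kate is a knave.
- Kate (knave) says "Jack is a knave" - this is FALSE (a lie) because Jack is a knight.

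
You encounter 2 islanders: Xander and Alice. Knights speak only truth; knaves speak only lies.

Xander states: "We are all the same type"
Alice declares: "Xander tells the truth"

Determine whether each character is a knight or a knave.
Xander is a knight.
Alice is a knight.

Verification:
- Xander (knight) says "We are all the same type" - this is TRUE because Xander and Alice are knights.
- Alice (knight) says "Xander tells the truth" - this is TRUE because Xander is a knight.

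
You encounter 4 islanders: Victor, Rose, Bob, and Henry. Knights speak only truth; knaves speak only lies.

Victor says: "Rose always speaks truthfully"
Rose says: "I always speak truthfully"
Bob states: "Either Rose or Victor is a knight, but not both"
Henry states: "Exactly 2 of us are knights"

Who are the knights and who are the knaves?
Victor is a knave.
Rose is a knave.
Bob is a knave.
Henry is a knave.

Verification:
- Victor (knave) says "Rose always speaks truthfully" - this is FALSE (a lie) because Rose is a knave.
- Rose (knave) says "I always speak truthfully" - this is FALSE (a lie) because Rose is a knave.
- Bob (knave) says "Either Rose or Victor is a knight, but not both" - this is FALSE (a lie) because Rose is a knave and Victor is a knave.
- Henry (knave) says "Exactly 2 of us are knights" - this is FALSE (a lie) because there are 0 knights.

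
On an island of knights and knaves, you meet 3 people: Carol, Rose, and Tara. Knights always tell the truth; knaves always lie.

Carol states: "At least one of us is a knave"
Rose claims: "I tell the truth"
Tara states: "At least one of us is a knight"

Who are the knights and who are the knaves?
Carol is a knight.
Rose is a knave.
Tara is a knight.

Verification:
- Carol (knight) says "At least one of us is a knave" - this is TRUE because Rose is a knave.
- Rose (knave) says "I tell the truth" - this is FALSE (a lie) because Rose is a knave.
- Tara (knight) says "At least one of us is a knight" - this is TRUE because Carol and Tara are knights.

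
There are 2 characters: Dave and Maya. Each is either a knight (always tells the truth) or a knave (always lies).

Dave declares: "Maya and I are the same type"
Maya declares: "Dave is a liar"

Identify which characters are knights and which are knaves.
Dave is a knave.
Maya is a knight.

Verification:
- Dave (knave) says "Maya and I are the same type" - this is FALSE (a lie) because Dave is a knave and Maya is a knight.
- Maya (knight) says "Dave is a liar" - this is TRUE because Dave is a knave.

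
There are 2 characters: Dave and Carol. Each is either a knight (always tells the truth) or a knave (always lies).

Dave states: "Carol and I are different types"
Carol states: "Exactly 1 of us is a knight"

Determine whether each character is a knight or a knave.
Dave is a knave.
Carol is a knave.

Verification:
- Dave (knave) says "Carol and I are different types" - this is FALSE (a lie) because Dave is a knave and Carol is a knave.
- Carol (knave) says "Exactly 1 of us is a knight" - this is FALSE (a lie) because there are 0 knights.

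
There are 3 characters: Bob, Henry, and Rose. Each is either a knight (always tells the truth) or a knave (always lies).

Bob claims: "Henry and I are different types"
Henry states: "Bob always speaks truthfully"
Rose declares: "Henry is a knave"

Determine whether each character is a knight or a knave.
Bob is a knave.
Henry is a knave.
Rose is a knight.

Verification:
- Bob (knave) says "Henry and I are different types" - this is FALSE (a lie) because Bob is a knave and Henry is a knave.
- Henry (knave) says "Bob always speaks truthfully" - this is FALSE (a lie) because Bob is a knave.
- Rose (knight) says "Henry is a knave" - this is TRUE because Henry is a knave.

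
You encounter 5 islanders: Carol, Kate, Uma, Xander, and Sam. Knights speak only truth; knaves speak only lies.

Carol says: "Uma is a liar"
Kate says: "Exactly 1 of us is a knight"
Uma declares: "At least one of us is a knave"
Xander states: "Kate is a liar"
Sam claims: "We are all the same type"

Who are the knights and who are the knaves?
Carol is a knave.
Kate is a knave.
Uma is a knight.
Xander is a knight.
Sam is a knave.

Verification:
- Carol (knave) says "Uma is a liar" - this is FALSE (a lie) because Uma is a knight.
- Kate (knave) says "Exactly 1 of us is a knight" - this is FALSE (a lie) because there are 2 knights.
- Uma (knight) says "At least one of us is a knave" - this is TRUE because Carol, Kate, and Sam are knaves.
- Xander (knight) says "Kate is a liar" - this is TRUE because Kate is a knave.
- Sam (knave) says "We are all the same type" - this is FALSE (a lie) because Uma and Xander are knights and Carol, Kate, and Sam are knaves.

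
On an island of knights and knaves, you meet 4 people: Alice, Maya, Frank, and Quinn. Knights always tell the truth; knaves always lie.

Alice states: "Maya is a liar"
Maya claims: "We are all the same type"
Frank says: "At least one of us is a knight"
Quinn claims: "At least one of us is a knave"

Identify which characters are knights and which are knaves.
Alice is a knight.
Maya is a knave.
Frank is a knight.
Quinn is a knight.

Verification:
- Alice (knight) says "Maya is a liar" - this is TRUE because Maya is a knave.
- Maya (knave) says "We are all the same type" - this is FALSE (a lie) because Alice, Frank, and Quinn are knights and Maya is a knave.
- Frank (knight) says "At least one of us is a knight" - this is TRUE because Alice, Frank, and Quinn are knights.
- Quinn (knight) says "At least one of us is a knave" - this is TRUE because Maya is a knave.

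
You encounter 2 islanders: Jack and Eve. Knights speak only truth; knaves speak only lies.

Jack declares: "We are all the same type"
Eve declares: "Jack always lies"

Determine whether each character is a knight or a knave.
Jack is a knave.
Eve is a knight.

Verification:
- Jack (knave) says "We are all the same type" - this is FALSE (a lie) because Eve is a knight and Jack is a knave.
- Eve (knight) says "Jack always lies" - this is TRUE because Jack is a knave.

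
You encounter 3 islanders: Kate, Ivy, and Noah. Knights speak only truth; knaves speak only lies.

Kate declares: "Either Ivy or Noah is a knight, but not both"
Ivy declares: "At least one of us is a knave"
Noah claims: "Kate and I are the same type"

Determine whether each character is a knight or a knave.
Kate is a knight.
Ivy is a knight.
Noah is a knave.

Verification:
- Kate (knight) says "Either Ivy or Noah is a knight, but not both" - this is TRUE because Ivy is a knight and Noah is a knave.
- Ivy (knight) says "At least one of us is a knave" - this is TRUE because Noah is a knave.
- Noah (knave) says "Kate and I are the same type" - this is FALSE (a lie) because Noah is a knave and Kate is a knight.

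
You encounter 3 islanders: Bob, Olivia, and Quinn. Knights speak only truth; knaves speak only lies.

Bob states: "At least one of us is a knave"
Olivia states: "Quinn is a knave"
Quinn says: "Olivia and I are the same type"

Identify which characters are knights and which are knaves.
Bob is a knight.
Olivia is a knight.
Quinn is a knave.

Verification:
- Bob (knight) says "At least one of us is a knave" - this is TRUE because Quinn is a knave.
- Olivia (knight) says "Quinn is a knave" - this is TRUE because Quinn is a knave.
- Quinn (knave) says "Olivia and I are the same type" - this is FALSE (a lie) because Quinn is a knave and Olivia is a knight.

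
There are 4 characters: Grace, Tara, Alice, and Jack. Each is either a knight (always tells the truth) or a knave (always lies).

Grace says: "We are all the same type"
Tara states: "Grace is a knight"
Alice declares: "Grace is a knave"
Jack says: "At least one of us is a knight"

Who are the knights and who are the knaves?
Grace is a knave.
Tara is a knave.
Alice is a knight.
Jack is a knight.

Verification:
- Grace (knave) says "We are all the same type" - this is FALSE (a lie) because Alice and Jack are knights and Grace and Tara are knaves.
- Tara (knave) says "Grace is a knight" - this is FALSE (a lie) because Grace is a knave.
- Alice (knight) says "Grace is a knave" - this is TRUE because Grace is a knave.
- Jack (knight) says "At least one of us is a knight" - this is TRUE because Alice and Jack are knights.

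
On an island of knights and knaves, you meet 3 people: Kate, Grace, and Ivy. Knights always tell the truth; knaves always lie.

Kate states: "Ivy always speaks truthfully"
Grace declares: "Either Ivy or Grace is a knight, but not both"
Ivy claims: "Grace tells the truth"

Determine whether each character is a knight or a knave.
Kate is a knave.
Grace is a knave.
Ivy is a knave.

Verification:
- Kate (knave) says "Ivy always speaks truthfully" - this is FALSE (a lie) because Ivy is a knave.
- Grace (knave) says "Either Ivy or Grace is a knight, but not both" - this is FALSE (a lie) because Ivy is a knave and Grace is a knave.
- Ivy (knave) says "Grace tells the truth" - this is FALSE (a lie) because Grace is a knave.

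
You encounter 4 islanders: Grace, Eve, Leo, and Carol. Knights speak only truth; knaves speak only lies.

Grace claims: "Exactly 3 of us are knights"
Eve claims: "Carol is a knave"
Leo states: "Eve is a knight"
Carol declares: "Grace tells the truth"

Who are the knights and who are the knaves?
Grace is a knave.
Eve is a knight.
Leo is a knight.
Carol is a knave.

Verification:
- Grace (knave) says "Exactly 3 of us are knights" - this is FALSE (a lie) because there are 2 knights.
- Eve (knight) says "Carol is a knave" - this is TRUE because Carol is a knave.
- Leo (knight) says "Eve is a knight" - this is TRUE because Eve is a knight.
- Carol (knave) says "Grace tells the truth" - this is FALSE (a lie) because Grace is a knave.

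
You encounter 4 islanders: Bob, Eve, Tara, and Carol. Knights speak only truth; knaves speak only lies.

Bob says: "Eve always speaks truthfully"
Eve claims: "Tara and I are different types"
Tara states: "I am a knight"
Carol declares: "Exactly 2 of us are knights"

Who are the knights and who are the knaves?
Bob is a knave.
Eve is a knave.
Tara is a knave.
Carol is a knave.

Verification:
- Bob (knave) says "Eve always speaks truthfully" - this is FALSE (a lie) because Eve is a knave.
- Eve (knave) says "Tara and I are different types" - this is FALSE (a lie) because Eve is a knave and Tara is a knave.
- Tara (knave) says "I am a knight" - this is FALSE (a lie) because Tara is a knave.
- Carol (knave) says "Exactly 2 of us are knights" - this is FALSE (a lie) because there are 0 knights.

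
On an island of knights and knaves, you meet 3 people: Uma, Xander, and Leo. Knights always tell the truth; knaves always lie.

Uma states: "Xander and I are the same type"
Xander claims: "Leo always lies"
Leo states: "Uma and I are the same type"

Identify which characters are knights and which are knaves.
Uma is a knight.
Xander is a knight.
Leo is a knave.

Verification:
- Uma (knight) says "Xander and I are the same type" - this is TRUE because Uma is a knight and Xander is a knight.
- Xander (knight) says "Leo always lies" - this is TRUE because Leo is a knave.
- Leo (knave) says "Uma and I are the same type" - this is FALSE (a lie) because Leo is a knave and Uma is a knight.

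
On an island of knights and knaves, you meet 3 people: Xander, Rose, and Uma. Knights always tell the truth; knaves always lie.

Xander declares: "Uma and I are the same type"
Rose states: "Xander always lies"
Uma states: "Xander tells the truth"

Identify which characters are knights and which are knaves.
Xander is a knight.
Rose is a knave.
Uma is a knight.

Verification:
- Xander (knight) says "Uma and I are the same type" - this is TRUE because Xander is a knight and Uma is a knight.
- Rose (knave) says "Xander always lies" - this is FALSE (a lie) because Xander is a knight.
- Uma (knight) says "Xander tells the truth" - this is TRUE because Xander is a knight.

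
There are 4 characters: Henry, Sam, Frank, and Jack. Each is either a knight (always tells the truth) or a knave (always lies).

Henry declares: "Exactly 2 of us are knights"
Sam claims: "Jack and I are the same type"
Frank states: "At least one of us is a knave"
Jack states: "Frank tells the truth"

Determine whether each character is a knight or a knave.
Henry is a knave.
Sam is a knight.
Frank is a knight.
Jack is a knight.

Verification:
- Henry (knave) says "Exactly 2 of us are knights" - this is FALSE (a lie) because there are 3 knights.
- Sam (knight) says "Jack and I are the same type" - this is TRUE because Sam is a knight and Jack is a knight.
- Frank (knight) says "At least one of us is a knave" - this is TRUE because Henry is a knave.
- Jack (knight) says "Frank tells the truth" - this is TRUE because Frank is a knight.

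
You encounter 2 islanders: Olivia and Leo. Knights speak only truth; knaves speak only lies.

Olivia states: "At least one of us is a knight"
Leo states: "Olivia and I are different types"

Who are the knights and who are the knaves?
Olivia is a knave.
Leo is a knave.

Verification:
- Olivia (knave) says "At least one of us is a knight" - this is FALSE (a lie) because no one is a knight.
- Leo (knave) says "Olivia and I are different types" - this is FALSE (a lie) because Leo is a knave and Olivia is a knave.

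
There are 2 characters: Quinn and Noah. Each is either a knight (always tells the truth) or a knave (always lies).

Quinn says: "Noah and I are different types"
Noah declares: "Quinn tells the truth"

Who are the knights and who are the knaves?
Quinn is a knave.
Noah is a knave.

Verification:
- Quinn (knave) says "Noah and I are different types" - this is FALSE (a lie) because Quinn is a knave and Noah is a knave.
- Noah (knave) says "Quinn tells the truth" - this is FALSE (a lie) because Quinn is a knave.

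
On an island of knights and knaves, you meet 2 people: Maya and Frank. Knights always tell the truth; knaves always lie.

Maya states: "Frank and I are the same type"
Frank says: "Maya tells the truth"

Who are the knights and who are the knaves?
Maya is a knight.
Frank is a knight.

Verification:
- Maya (knight) says "Frank and I are the same type" - this is TRUE because Maya is a knight and Frank is a knight.
- Frank (knight) says "Maya tells the truth" - this is TRUE because Maya is a knight.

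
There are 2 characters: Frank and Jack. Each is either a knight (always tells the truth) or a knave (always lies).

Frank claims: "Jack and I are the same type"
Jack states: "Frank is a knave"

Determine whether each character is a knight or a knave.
Frank is a knave.
Jack is a knight.

Verification:
- Frank (knave) says "Jack and I are the same type" - this is FALSE (a lie) because Frank is a knave and Jack is a knight.
- Jack (knight) says "Frank is a knave" - this is TRUE because Frank is a knave.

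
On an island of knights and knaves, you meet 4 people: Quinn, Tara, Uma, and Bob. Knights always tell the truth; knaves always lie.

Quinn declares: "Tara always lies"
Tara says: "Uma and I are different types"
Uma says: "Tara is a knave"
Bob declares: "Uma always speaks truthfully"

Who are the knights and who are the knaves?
Quinn is a knave.
Tara is a knight.
Uma is a knave.
Bob is a knave.

Verification:
- Quinn (knave) says "Tara always lies" - this is FALSE (a lie) because Tara is a knight.
- Tara (knight) says "Uma and I are different types" - this is TRUE because Tara is a knight and Uma is a knave.
- Uma (knave) says "Tara is a knave" - this is FALSE (a lie) because Tara is a knight.
- Bob (knave) says "Uma always speaks truthfully" - this is FALSE (a lie) because Uma is a knave.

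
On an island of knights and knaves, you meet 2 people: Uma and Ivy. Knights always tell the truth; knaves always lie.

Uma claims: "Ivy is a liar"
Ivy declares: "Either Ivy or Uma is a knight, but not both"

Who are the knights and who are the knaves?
Uma is a knave.
Ivy is a knight.

Verification:
- Uma (knave) says "Ivy is a liar" - this is FALSE (a lie) because Ivy is a knight.
- Ivy (knight) says "Either Ivy or Uma is a knight, but not both" - this is TRUE because Ivy is a knight and Uma is a knave.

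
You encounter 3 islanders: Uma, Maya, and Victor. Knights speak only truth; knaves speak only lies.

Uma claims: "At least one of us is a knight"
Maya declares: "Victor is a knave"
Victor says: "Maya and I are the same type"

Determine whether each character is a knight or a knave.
Uma is a knight.
Maya is a knight.
Victor is a knave.

Verification:
- Uma (knight) says "At least one of us is a knight" - this is TRUE because Uma and Maya are knights.
- Maya (knight) says "Victor is a knave" - this is TRUE because Victor is a knave.
- Victor (knave) says "Maya and I are the same type" - this is FALSE (a lie) because Victor is a knave and Maya is a knight.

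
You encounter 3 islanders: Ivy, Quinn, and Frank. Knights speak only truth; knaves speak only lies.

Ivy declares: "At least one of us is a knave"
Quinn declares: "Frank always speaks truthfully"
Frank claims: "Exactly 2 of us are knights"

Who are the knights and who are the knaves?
Ivy is a knight.
Quinn is a knave.
Frank is a knave.

Verification:
- Ivy (knight) says "At least one of us is a knave" - this is TRUE because Quinn and Frank are knaves.
- Quinn (knave) says "Frank always speaks truthfully" - this is FALSE (a lie) because Frank is a knave.
- Frank (knave) says "Exactly 2 of us are knights" - this is FALSE (a lie) because there are 1 knights.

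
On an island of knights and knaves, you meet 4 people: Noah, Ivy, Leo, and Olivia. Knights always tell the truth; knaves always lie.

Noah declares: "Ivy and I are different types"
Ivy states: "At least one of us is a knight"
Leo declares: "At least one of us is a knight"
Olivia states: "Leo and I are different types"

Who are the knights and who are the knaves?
Noah is a knave.
Ivy is a knave.
Leo is a knave.
Olivia is a knave.

Verification:
- Noah (knave) says "Ivy and I are different types" - this is FALSE (a lie) because Noah is a knave and Ivy is a knave.
- Ivy (knave) says "At least one of us is a knight" - this is FALSE (a lie) because no one is a knight.
- Leo (knave) says "At least one of us is a knight" - this is FALSE (a lie) because no one is a knight.
- Olivia (knave) says "Leo and I are different types" - this is FALSE (a lie) because Olivia is a knave and Leo is a knave.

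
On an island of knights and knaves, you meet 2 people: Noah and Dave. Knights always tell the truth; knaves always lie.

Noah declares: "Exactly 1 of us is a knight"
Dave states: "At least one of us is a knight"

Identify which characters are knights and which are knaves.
Noah is a knave.
Dave is a knave.

Verification:
- Noah (knave) says "Exactly 1 of us is a knight" - this is FALSE (a lie) because there are 0 knights.
- Dave (knave) says "At least one of us is a knight" - this is FALSE (a lie) because no one is a knight.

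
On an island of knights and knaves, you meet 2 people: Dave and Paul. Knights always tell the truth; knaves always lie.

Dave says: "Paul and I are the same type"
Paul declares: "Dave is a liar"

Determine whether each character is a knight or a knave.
Dave is a knave.
Paul is a knight.

Verification:
- Dave (knave) says "Paul and I are the same type" - this is FALSE (a lie) because Dave is a knave and Paul is a knight.
- Paul (knight) says "Dave is a liar" - this is TRUE because Dave is a knave.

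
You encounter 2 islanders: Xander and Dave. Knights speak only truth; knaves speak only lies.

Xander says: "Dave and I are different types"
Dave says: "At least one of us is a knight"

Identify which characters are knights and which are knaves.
Xander is a knave.
Dave is a knave.

Verification:
- Xander (knave) says "Dave and I are different types" - this is FALSE (a lie) because Xander is a knave and Dave is a knave.
- Dave (knave) says "At least one of us is a knight" - this is FALSE (a lie) because no one is a knight.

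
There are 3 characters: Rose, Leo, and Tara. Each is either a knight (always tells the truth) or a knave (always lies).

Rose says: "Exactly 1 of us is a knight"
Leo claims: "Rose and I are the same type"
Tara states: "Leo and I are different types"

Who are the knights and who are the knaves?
Rose is a knight.
Leo is a knave.
Tara is a knave.

Verification:
- Rose (knight) says "Exactly 1 of us is a knight" - this is TRUE because there are 1 knights.
- Leo (knave) says "Rose and I are the same type" - this is FALSE (a lie) because Leo is a knave and Rose is a knight.
- Tara (knave) says "Leo and I are different types" - this is FALSE (a lie) because Tara is a knave and Leo is a knave.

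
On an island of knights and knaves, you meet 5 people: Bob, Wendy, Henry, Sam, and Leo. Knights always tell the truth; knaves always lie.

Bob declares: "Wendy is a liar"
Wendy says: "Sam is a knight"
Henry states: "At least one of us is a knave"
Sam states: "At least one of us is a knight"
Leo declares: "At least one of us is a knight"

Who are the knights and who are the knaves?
Bob is a knave.
Wendy is a knight.
Henry is a knight.
Sam is a knight.
Leo is a knight.

Verification:
- Bob (knave) says "Wendy is a liar" - this is FALSE (a lie) because Wendy is a knight.
- Wendy (knight) says "Sam is a knight" - this is TRUE because Sam is a knight.
- Henry (knight) says "At least one of us is a knave" - this is TRUE because Bob is a knave.
- Sam (knight) says "At least one of us is a knight" - this is TRUE because Wendy, Henry, Sam, and Leo are knights.
- Leo (knight) says "At least one of us is a knight" - this is TRUE because Wendy, Henry, Sam, and Leo are knights.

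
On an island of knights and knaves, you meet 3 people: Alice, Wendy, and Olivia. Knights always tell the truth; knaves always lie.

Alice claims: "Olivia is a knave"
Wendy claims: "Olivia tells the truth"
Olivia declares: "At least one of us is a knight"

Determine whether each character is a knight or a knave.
Alice is a knave.
Wendy is a knight.
Olivia is a knight.

Verification:
- Alice (knave) says "Olivia is a knave" - this is FALSE (a lie) because Olivia is a knight.
- Wendy (knight) says "Olivia tells the truth" - this is TRUE because Olivia is a knight.
- Olivia (knight) says "At least one of us is a knight" - this is TRUE because Wendy and Olivia are knights.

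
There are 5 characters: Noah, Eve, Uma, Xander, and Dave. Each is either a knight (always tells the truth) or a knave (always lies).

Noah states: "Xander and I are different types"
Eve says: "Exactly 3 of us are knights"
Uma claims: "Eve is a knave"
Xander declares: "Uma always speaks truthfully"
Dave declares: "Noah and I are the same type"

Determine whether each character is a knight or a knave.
Noah is a knight.
Eve is a knight.
Uma is a knave.
Xander is a knave.
Dave is a knight.

Verification:
- Noah (knight) says "Xander and I are different types" - this is TRUE because Noah is a knight and Xander is a knave.
- Eve (knight) says "Exactly 3 of us are knights" - this is TRUE because there are 3 knights.
- Uma (knave) says "Eve is a knave" - this is FALSE (a lie) because Eve is a knight.
- Xander (knave) says "Uma always speaks truthfully" - this is FALSE (a lie) because Uma is a knave.
- Dave (knight) says "Noah and I are the same type" - this is TRUE because Dave is a knight and Noah is a knight.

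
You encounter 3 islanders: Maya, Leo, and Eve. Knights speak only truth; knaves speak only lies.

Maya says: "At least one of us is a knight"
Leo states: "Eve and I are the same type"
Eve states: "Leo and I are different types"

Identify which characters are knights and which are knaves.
Maya is a knight.
Leo is a knave.
Eve is a knight.

Verification:
- Maya (knight) says "At least one of us is a knight" - this is TRUE because Maya and Eve are knights.
- Leo (knave) says "Eve and I are the same type" - this is FALSE (a lie) because Leo is a knave and Eve is a knight.
- Eve (knight) says "Leo and I are different types" - this is TRUE because Eve is a knight and Leo is a knave.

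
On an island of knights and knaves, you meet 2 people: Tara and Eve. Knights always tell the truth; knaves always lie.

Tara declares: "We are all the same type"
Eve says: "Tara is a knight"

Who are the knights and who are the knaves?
Tara is a knight.
Eve is a knight.

Verification:
- Tara (knight) says "We are all the same type" - this is TRUE because Tara and Eve are knights.
- Eve (knight) says "Tara is a knight" - this is TRUE because Tara is a knight.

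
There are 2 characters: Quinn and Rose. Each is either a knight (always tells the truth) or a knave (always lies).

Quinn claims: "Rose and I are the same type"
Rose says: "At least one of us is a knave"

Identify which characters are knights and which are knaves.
Quinn is a knave.
Rose is a knight.

Verification:
- Quinn (knave) says "Rose and I are the same type" - this is FALSE (a lie) because Quinn is a knave and Rose is a knight.
- Rose (knight) says "At least one of us is a knave" - this is TRUE because Quinn is a knave.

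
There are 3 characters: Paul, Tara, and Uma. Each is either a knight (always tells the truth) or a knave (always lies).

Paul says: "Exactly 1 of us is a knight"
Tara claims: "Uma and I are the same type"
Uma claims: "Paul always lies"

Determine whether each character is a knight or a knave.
Paul is a knave.
Tara is a knight.
Uma is a knight.

Verification:
- Paul (knave) says "Exactly 1 of us is a knight" - this is FALSE (a lie) because there are 2 knights.
- Tara (knight) says "Uma and I are the same type" - this is TRUE because Tara is a knight and Uma is a knight.
- Uma (knight) says "Paul always lies" - this is TRUE because Paul is a knave.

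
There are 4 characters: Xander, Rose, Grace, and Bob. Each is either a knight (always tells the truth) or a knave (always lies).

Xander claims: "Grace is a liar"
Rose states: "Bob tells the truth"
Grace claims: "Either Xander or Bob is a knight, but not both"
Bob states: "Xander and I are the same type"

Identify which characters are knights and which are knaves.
Xander is a knight.
Rose is a knight.
Grace is a knave.
Bob is a knight.

Verification:
- Xander (knight) says "Grace is a liar" - this is TRUE because Grace is a knave.
- Rose (knight) says "Bob tells the truth" - this is TRUE because Bob is a knight.
- Grace (knave) says "Either Xander or Bob is a knight, but not both" - this is FALSE (a lie) because Xander is a knight and Bob is a knight.
- Bob (knight) says "Xander and I are the same type" - this is TRUE because Bob is a knight and Xander is a knight.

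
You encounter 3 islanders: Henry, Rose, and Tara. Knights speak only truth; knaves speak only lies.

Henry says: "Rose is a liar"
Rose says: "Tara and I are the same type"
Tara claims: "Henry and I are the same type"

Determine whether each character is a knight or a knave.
Henry is a knight.
Rose is a knave.
Tara is a knight.

Verification:
- Henry (knight) says "Rose is a liar" - this is TRUE because Rose is a knave.
- Rose (knave) says "Tara and I are the same type" - this is FALSE (a lie) because Rose is a knave and Tara is a knight.
- Tara (knight) says "Henry and I are the same type" - this is TRUE because Tara is a knight and Henry is a knight.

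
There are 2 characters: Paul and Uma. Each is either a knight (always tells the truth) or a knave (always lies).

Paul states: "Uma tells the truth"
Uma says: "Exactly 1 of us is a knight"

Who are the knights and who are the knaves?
Paul is a knave.
Uma is a knave.

Verification:
- Paul (knave) says "Uma tells the truth" - this is FALSE (a lie) because Uma is a knave.
- Uma (knave) says "Exactly 1 of us is a knight" - this is FALSE (a lie) because there are 0 knights.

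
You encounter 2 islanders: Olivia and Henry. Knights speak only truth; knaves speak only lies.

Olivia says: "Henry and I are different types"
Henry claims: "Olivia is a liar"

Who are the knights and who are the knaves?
Olivia is a knight.
Henry is a knave.

Verification:
- Olivia (knight) says "Henry and I are different types" - this is TRUE because Olivia is a knight and Henry is a knave.
- Henry (knave) says "Olivia is a liar" - this is FALSE (a lie) because Olivia is a knight.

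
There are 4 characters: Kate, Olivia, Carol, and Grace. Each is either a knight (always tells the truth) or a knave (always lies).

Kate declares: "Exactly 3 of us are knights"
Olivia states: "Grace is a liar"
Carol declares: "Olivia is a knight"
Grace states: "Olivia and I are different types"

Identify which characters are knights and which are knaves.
Kate is a knave.
Olivia is a knave.
Carol is a knave.
Grace is a knight.

Verification:
- Kate (knave) says "Exactly 3 of us are knights" - this is FALSE (a lie) because there are 1 knights.
- Olivia (knave) says "Grace is a liar" - this is FALSE (a lie) because Grace is a knight.
- Carol (knave) says "Olivia is a knight" - this is FALSE (a lie) because Olivia is a knave.
- Grace (knight) says "Olivia and I are different types" - this is TRUE because Grace is a knight and Olivia is a knave.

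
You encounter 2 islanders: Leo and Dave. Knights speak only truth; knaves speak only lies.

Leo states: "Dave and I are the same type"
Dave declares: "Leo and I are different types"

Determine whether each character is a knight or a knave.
Leo is a knave.
Dave is a knight.

Verification:
- Leo (knave) says "Dave and I are the same type" - this is FALSE (a lie) because Leo is a knave and Dave is a knight.
- Dave (knight) says "Leo and I are different types" - this is TRUE because Dave is a knight and Leo is a knave.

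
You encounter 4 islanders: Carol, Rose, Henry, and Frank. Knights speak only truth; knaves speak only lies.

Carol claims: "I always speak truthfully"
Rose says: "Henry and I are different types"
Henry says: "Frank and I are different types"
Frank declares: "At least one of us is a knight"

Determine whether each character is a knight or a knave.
Carol is a knave.
Rose is a knave.
Henry is a knave.
Frank is a knave.

Verification:
- Carol (knave) says "I always speak truthfully" - this is FALSE (a lie) because Carol is a knave.
- Rose (knave) says "Henry and I are different types" - this is FALSE (a lie) because Rose is a knave and Henry is a knave.
- Henry (knave) says "Frank and I are different types" - this is FALSE (a lie) because Henry is a knave and Frank is a knave.
- Frank (knave) says "At least one of us is a knight" - this is FALSE (a lie) because no one is a knight.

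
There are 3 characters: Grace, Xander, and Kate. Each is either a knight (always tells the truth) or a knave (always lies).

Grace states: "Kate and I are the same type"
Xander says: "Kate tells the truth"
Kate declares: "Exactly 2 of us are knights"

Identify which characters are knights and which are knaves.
Grace is a knave.
Xander is a knight.
Kate is a knight.

Verification:
- Grace (knave) says "Kate and I are the same type" - this is FALSE (a lie) because Grace is a knave and Kate is a knight.
- Xander (knight) says "Kate tells the truth" - this is TRUE because Kate is a knight.
- Kate (knight) says "Exactly 2 of us are knights" - this is TRUE because there are 2 knights.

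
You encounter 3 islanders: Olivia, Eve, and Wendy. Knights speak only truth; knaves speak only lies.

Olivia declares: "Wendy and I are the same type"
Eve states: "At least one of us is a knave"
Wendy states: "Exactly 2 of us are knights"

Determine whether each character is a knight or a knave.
Olivia is a knave.
Eve is a knight.
Wendy is a knight.

Verification:
- Olivia (knave) says "Wendy and I are the same type" - this is FALSE (a lie) because Olivia is a knave and Wendy is a knight.
- Eve (knight) says "At least one of us is a knave" - this is TRUE because Olivia is a knave.
- Wendy (knight) says "Exactly 2 of us are knights" - this is TRUE because there are 2 knights.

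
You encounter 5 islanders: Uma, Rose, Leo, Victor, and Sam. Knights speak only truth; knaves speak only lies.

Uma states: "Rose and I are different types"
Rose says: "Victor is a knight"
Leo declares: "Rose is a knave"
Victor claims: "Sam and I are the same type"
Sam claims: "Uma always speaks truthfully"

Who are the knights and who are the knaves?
Uma is a knight.
Rose is a knave.
Leo is a knight.
Victor is a knave.
Sam is a knight.

Verification:
- Uma (knight) says "Rose and I are different types" - this is TRUE because Uma is a knight and Rose is a knave.
- Rose (knave) says "Victor is a knight" - this is FALSE (a lie) because Victor is a knave.
- Leo (knight) says "Rose is a knave" - this is TRUE because Rose is a knave.
- Victor (knave) says "Sam and I are the same type" - this is FALSE (a lie) because Victor is a knave and Sam is a knight.
- Sam (knight) says "Uma always speaks truthfully" - this is TRUE because Uma is a knight.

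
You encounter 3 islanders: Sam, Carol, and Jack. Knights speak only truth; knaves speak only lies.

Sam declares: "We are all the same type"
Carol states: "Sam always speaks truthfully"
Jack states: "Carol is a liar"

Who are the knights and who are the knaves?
Sam is a knave.
Carol is a knave.
Jack is a knight.

Verification:
- Sam (knave) says "We are all the same type" - this is FALSE (a lie) because Jack is a knight and Sam and Carol are knaves.
- Carol (knave) says "Sam always speaks truthfully" - this is FALSE (a lie) because Sam is a knave.
- Jack (knight) says "Carol is a liar" - this is TRUE because Carol is a knave.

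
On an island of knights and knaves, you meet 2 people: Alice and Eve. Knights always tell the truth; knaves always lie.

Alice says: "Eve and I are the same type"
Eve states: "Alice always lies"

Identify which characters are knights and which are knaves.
Alice is a knave.
Eve is a knight.

Verification:
- Alice (knave) says "Eve and I are the same type" - this is FALSE (a lie) because Alice is a knave and Eve is a knight.
- Eve (knight) says "Alice always lies" - this is TRUE because Alice is a knave.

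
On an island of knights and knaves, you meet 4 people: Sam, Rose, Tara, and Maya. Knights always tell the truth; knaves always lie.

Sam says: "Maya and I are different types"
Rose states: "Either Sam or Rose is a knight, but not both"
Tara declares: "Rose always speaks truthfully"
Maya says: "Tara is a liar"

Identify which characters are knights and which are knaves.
Sam is a knave.
Rose is a knight.
Tara is a knight.
Maya is a knave.

Verification:
- Sam (knave) says "Maya and I are different types" - this is FALSE (a lie) because Sam is a knave and Maya is a knave.
- Rose (knight) says "Either Sam or Rose is a knight, but not both" - this is TRUE because Sam is a knave and Rose is a knight.
- Tara (knight) says "Rose always speaks truthfully" - this is TRUE because Rose is a knight.
- Maya (knave) says "Tara is a liar" - this is FALSE (a lie) because Tara is a knight.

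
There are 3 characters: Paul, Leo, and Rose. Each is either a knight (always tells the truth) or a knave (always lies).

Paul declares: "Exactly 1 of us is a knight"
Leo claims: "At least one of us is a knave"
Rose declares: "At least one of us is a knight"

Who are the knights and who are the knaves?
Paul is a knave.
Leo is a knight.
Rose is a knight.

Verification:
- Paul (knave) says "Exactly 1 of us is a knight" - this is FALSE (a lie) because there are 2 knights.
- Leo (knight) says "At least one of us is a knave" - this is TRUE because Paul is a knave.
- Rose (knight) says "At least one of us is a knight" - this is TRUE because Leo and Rose are knights.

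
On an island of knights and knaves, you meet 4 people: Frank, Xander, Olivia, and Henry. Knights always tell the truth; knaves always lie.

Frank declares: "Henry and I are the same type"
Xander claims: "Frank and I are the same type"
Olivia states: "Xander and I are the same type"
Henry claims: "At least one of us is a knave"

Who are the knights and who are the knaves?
Frank is a knight.
Xander is a knight.
Olivia is a knave.
Henry is a knight.

Verification:
- Frank (knight) says "Henry and I are the same type" - this is TRUE because Frank is a knight and Henry is a knight.
- Xander (knight) says "Frank and I are the same type" - this is TRUE because Xander is a knight and Frank is a knight.
- Olivia (knave) says "Xander and I are the same type" - this is FALSE (a lie) because Olivia is a knave and Xander is a knight.
- Henry (knight) says "At least one of us is a knave" - this is TRUE because Olivia is a knave.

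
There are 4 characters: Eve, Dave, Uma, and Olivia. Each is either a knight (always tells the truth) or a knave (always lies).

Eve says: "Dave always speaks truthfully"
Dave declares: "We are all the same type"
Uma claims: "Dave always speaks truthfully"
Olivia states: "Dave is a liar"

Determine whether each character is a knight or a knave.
Eve is a knave.
Dave is a knave.
Uma is a knave.
Olivia is a knight.

Verification:
- Eve (knave) says "Dave always speaks truthfully" - this is FALSE (a lie) because Dave is a knave.
- Dave (knave) says "We are all the same type" - this is FALSE (a lie) because Olivia is a knight and Eve, Dave, and Uma are knaves.
- Uma (knave) says "Dave always speaks truthfully" - this is FALSE (a lie) because Dave is a knave.
- Olivia (knight) says "Dave is a liar" - this is TRUE because Dave is a knave.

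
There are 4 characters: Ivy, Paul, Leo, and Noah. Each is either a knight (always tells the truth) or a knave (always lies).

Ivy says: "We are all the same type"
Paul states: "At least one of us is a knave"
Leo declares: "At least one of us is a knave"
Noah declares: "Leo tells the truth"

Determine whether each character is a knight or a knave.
Ivy is a knave.
Paul is a knight.
Leo is a knight.
Noah is a knight.

Verification:
- Ivy (knave) says "We are all the same type" - this is FALSE (a lie) because Paul, Leo, and Noah are knights and Ivy is a knave.
- Paul (knight) says "At least one of us is a knave" - this is TRUE because Ivy is a knave.
- Leo (knight) says "At least one of us is a knave" - this is TRUE because Ivy is a knave.
- Noah (knight) says "Leo tells the truth" - this is TRUE because Leo is a knight.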